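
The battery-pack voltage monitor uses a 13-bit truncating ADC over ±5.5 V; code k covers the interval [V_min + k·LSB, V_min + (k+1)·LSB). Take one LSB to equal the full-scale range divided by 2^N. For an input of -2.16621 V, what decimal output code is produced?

The full-scale span is 5.5 − (-5.5) = 11 V. LSB = 11 V / 2^13 ≈ 1.343 mV.
code = ⌊(V_in − V_min)/LSB⌋ = ⌊(V_in − V_min) × 2^13 / range⌋
     = ⌊(-2.16621 − (-5.5)) × 8192 / 11⌋ = ⌊3.33379 × 8192/11⌋
     = ⌊2482.764⌋ = 2482.

2482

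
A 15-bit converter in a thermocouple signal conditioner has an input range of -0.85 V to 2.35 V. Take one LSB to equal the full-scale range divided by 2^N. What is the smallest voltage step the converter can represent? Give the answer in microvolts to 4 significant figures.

Full-scale range = 2.35 V − (-0.85 V) = 3.2 V.
Number of codes = 2^15 = 32768.
One LSB is 3.2 V / 32768 = 97.66 µV.

97.66 µV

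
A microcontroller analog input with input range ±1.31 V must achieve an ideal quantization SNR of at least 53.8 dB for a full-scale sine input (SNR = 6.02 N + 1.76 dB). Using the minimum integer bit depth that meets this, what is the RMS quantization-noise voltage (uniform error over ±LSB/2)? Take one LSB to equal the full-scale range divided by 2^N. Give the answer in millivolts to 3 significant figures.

Span: 1.31 V − (-1.31 V) = 2.62 V.
Solving 6.02 N ≥ 53.8 − 1.76: N ≥ 8.645. Round up → N = 9.
Step size = 2.62/512 V = 5.1172 mV.
V_rms = LSB/√12 = 1.48 mV.

1.48 mV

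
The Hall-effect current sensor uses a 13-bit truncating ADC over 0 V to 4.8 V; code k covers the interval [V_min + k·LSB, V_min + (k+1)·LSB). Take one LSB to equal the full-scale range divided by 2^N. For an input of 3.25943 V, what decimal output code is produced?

Full-scale range = 4.8 V. LSB = 4.8 V / 2^13 ≈ 0.5859 mV.
code = ⌊(V_in − V_min)/LSB⌋ = ⌊(V_in − V_min) × 2^13 / range⌋
     = ⌊(3.25943 − (0)) × 8192 / 4.8⌋ = ⌊3.25943 × 8192/4.8⌋
     = ⌊5562.761⌋ = 5562.

5562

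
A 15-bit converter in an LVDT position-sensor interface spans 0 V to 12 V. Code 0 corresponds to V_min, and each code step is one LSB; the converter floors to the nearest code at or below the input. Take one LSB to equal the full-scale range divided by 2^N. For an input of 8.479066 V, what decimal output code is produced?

23153

Span = 12 V. LSB = 12 V / 2^15 ≈ 366.2 µV.
code = ⌊(V_in − V_min)/LSB⌋ = ⌊(V_in − V_min) × 2^15 / range⌋
     = ⌊(8.479066 − (0)) × 32768 / 12⌋ = ⌊8.479066 × 32768/12⌋
     = ⌊23153.503⌋ = 23153.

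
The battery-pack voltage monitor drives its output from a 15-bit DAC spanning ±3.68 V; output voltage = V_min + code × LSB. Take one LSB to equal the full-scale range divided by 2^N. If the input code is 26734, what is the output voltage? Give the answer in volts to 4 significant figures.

2.325 V

Range = 3.68 − (-3.68) = 7.36 V. LSB = 7.36 V / 2^15.
V_out = V_min + code × LSB = -3.68 V + 26734 × 7.36 V / 32768
      = -3.68 + 6.00471 = 2.32471 V.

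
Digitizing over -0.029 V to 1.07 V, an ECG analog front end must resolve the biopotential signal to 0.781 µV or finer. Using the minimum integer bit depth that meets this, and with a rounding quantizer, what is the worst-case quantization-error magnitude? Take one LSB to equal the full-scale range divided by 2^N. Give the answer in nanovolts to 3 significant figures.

Full-scale range = 1.07 V − (-0.029 V) = 1.099 V.
1.099 V / 0.781 µV = 1.407e6. Since 2^20 = 1048576 and 2^21 = 2097152, N = 21.
One LSB is 1.099 V / 2097152 = 0.52404 µV.
Max error for round-to-nearest is LSB/2 = 262 nV.

262 nV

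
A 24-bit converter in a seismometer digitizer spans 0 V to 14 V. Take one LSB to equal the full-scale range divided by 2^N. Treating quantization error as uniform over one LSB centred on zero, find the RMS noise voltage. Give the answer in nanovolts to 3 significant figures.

241 nV

Full-scale range = 14 V.
LSB = 14 V / 2^24 = 0.83447 µV.
RMS of a uniform error over width LSB is LSB/√12 = 241 nV.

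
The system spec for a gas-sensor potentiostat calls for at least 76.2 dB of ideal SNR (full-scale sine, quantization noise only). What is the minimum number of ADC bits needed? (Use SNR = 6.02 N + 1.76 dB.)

Required N = ⌈(76.2 − 1.76)/6.02⌉ = ⌈12.365⌉ = 13.

13 bits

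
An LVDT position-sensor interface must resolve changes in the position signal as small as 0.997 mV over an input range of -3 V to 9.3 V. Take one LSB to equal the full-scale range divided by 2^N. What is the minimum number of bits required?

14 bits

Range = 9.3 − (-3) = 12.3 V.
Required number of levels: 12.3/0.997 mV = 12337; smallest N with 2^N ≥ that is 14.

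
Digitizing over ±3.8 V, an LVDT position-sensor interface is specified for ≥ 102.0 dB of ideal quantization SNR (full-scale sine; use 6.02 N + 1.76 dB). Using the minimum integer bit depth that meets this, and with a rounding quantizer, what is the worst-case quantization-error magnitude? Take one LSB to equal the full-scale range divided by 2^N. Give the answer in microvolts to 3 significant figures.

Span: 3.8 V − (-3.8 V) = 7.6 V.
Solving 6.02 N ≥ 102.0 − 1.76: N ≥ 16.651. Round up → N = 17.
Step size = 7.6/131072 V = 57.983 µV.
|e|_max = LSB/2 = 29.0 µV.

29.0 µV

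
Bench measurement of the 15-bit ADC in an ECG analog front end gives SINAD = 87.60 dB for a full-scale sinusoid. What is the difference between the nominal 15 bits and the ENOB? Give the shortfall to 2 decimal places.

0.74 bits

N_eff = (87.60 − 1.76)/6.02 = 14.2591 bits.
Lost resolution: 15 − 14.2591 = 0.7409 bits.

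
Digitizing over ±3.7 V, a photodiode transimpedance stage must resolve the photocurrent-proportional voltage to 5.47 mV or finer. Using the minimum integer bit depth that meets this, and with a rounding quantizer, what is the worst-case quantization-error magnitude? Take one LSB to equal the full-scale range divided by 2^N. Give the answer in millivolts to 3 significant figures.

The full-scale span is 3.7 − (-3.7) = 7.4 V.
Required number of levels: 7.4/5.47 mV = 1352.8; smallest N with 2^N ≥ that is 11.
LSB = 7.4 V ÷ 2^11 = 7.4/2048 V = 3.6133 mV.
Half an LSB is 1.81 mV.

1.81 mV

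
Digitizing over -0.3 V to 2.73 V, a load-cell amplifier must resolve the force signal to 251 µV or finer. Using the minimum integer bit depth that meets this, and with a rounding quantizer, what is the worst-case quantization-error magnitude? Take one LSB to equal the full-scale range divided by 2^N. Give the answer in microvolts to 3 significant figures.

92.5 µV

Full-scale range = 2.73 V − (-0.3 V) = 3.03 V.
Levels needed ≥ 3.03/251 µV = 12070. 2^14 = 16384 suffices, so N_min = 14.
One LSB is 3.03 V / 16384 = 184.94 µV.
Half an LSB is 92.5 µV.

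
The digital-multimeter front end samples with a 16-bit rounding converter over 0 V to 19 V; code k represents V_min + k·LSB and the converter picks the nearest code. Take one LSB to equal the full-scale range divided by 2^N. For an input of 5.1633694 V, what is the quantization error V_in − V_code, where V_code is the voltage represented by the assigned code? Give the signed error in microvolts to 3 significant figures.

Full-scale range = 19 V. LSB = 19 V / 2^16 ≈ 289.9 µV.
Position in LSBs: (5.1633694 − (0)) × 65536/19 = 17809.8198; rounding gives k = 17810.
Reconstructed level: 0 + 17810 × 19/65536 V = 5.1634216309 V.
e = 5.1633694 − (5.1634216309) = −52.2 µV.

−52.2 µV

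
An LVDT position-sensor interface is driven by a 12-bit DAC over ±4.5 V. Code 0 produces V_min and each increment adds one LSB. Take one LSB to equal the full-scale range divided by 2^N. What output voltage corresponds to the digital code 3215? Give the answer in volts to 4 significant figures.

Full-scale range = 4.5 V − (-4.5 V) = 9 V. LSB = 9 V / 2^12.
V_out = V_min + code × LSB = -4.5 V + 3215 × 9 V / 4096
      = -4.5 + 7.06421 = 2.56421 V.

2.564 V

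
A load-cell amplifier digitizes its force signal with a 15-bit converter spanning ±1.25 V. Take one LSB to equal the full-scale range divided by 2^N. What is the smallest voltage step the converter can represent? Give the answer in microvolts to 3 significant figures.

Range = 1.25 − (-1.25) = 2.5 V.
Number of codes = 2^15 = 32768.
One LSB is 2.5 V / 32768 = 76.3 µV.

76.3 µV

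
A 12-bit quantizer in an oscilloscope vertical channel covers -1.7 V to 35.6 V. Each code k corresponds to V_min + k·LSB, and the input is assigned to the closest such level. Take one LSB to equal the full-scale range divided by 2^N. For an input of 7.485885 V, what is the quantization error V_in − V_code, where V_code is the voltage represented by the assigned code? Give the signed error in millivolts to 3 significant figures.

Span: 35.6 V − (-1.7 V) = 37.3 V. LSB = 37.3 V / 2^12 ≈ 9.106 mV.
(7.485885 − (-1.7)) / LSB = 9.185885 × 4096/37.3 = 1008.7235. Nearest integer: k = 1009.
V_code = V_min + k × range/2^12 = -1.7 + 1009 × 37.3/4096 = 7.488403320 V.
e = 7.485885 − (7.488403320) = −2.52 mV.

−2.52 mV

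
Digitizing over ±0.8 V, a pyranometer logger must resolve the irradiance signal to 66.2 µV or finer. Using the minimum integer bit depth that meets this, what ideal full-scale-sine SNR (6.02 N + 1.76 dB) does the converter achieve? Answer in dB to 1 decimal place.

Full-scale range = 0.8 V − (-0.8 V) = 1.6 V.
1.6 V / 66.2 µV = 24170. Since 2^14 = 16384 and 2^15 = 32768, N = 15.
6.02(15) + 1.76 = 92.06 dB.

92.1 dB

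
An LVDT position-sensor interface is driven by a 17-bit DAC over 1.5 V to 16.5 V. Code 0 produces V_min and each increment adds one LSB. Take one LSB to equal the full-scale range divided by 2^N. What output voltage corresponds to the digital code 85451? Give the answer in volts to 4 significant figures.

Span: 16.5 V − (1.5 V) = 15 V. LSB = 15 V / 2^17.
Output = V_min + (85451/131072) × range = 1.5 + 0.651939 × 15 V
      = 1.5 + 9.77909 = 11.2791 V.

11.28 V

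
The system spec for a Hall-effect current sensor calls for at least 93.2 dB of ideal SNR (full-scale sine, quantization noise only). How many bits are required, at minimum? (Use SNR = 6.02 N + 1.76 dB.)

Solving 6.02 N ≥ 93.2 − 1.76: N ≥ 15.189. Round up → N = 16.

16 bits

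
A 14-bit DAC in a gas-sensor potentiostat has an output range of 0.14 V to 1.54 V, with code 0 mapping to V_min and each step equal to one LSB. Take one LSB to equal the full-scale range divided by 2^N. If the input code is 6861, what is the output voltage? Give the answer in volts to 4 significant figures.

The full-scale span is 1.54 − (0.14) = 1.4 V. LSB = 1.4 V / 2^14.
V_out = 0.14 + 6861 × (1.4/16384) V
      = 0.14 + 0.586267 = 0.726267 V.

0.7263 V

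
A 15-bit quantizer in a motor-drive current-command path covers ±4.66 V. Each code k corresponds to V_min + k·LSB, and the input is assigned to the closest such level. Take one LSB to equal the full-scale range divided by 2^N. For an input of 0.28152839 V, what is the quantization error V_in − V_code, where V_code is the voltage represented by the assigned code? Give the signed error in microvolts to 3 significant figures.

Full-scale range = 4.66 V − (-4.66 V) = 9.32 V. LSB = 9.32 V / 2^15 ≈ 284.4 µV.
(0.28152839 − (-4.66)) / LSB = 4.94152839 × 32768/9.32 = 17373.8200. Nearest integer: k = 17374.
Reconstructed level: -4.66 + 17374 × 9.32/32768 V = 0.28157958984 V.
e = 0.28152839 − (0.28157958984) = −51.2 µV.

−51.2 µV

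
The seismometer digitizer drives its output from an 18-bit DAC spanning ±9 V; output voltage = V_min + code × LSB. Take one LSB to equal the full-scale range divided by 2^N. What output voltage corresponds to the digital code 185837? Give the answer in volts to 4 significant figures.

The full-scale span is 9 − (-9) = 18 V. LSB = 18 V / 2^18.
Output = V_min + (185837/262144) × range = -9 + 0.708912 × 18 V
      = -9 + 12.7604 = 3.76041 V.

3.760 V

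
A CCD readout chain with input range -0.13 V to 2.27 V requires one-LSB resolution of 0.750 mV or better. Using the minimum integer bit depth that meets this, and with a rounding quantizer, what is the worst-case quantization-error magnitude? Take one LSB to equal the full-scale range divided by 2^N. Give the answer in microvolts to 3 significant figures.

Full-scale range = 2.27 V − (-0.13 V) = 2.4 V.
2.4 V / 0.750 mV = 3200. Since 2^11 = 2048 and 2^12 = 4096, N = 12.
Step size = 2.4/4096 V = 0.58594 mV.
Half an LSB is 293 µV.

293 µV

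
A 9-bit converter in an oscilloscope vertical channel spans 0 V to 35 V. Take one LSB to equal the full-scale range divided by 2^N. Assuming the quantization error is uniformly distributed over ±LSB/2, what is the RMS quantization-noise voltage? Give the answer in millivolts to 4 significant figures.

Span = 35 V.
LSB = 35 V ÷ 2^9 = 35/512 V = 68.3594 mV.
For a uniform distribution on [−LSB/2, +LSB/2], V_rms = LSB/√12 = 68.3594 mV/3.4641 = 19.73 mV.

19.73 mV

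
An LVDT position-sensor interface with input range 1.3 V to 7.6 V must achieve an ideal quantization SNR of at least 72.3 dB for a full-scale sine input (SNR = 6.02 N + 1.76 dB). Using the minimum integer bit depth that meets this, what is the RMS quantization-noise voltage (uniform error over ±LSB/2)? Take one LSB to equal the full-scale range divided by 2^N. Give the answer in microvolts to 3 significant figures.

Span: 7.6 V − (1.3 V) = 6.3 V.
Solving 6.02 N ≥ 72.3 − 1.76: N ≥ 11.718. Round up → N = 12.
Step size = 6.3/4096 V = 1.5381 mV.
V_rms = LSB/√12 = 444 µV.

444 µV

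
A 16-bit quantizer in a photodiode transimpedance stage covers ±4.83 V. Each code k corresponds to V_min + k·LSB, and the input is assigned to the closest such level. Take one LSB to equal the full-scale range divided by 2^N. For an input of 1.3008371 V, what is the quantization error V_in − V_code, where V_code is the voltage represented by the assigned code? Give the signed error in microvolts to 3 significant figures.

Span: 4.83 V − (-4.83 V) = 9.66 V. LSB = 9.66 V / 2^16 ≈ 147.4 µV.
(1.3008371 − (-4.83)) / LSB = 6.1308371 × 65536/9.66 = 41593.2236. Nearest integer: k = 41593.
Reconstructed level: -4.83 + 41593 × 9.66/65536 V = 1.3008041382 V.
e = 1.3008371 − (1.3008041382) = +33.0 µV.

+33.0 µV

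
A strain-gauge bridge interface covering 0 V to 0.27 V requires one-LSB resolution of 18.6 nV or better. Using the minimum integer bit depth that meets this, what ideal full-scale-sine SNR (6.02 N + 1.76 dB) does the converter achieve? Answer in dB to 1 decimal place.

146.2 dB

Range is 0.27 V.
0.27 V / 18.6 nV = 1.452e7. Since 2^23 = 8388608 and 2^24 = 16777216, N = 24.
Ideal SNR at N = 24: 6.02·24 + 1.76 = 146.2 dB.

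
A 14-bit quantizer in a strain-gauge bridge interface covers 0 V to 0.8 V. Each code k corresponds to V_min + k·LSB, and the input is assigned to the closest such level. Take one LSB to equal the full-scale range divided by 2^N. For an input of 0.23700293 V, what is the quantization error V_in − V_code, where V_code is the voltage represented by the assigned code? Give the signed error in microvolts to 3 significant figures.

−8.79 µV

Range is 0.8 V. LSB = 0.8 V / 2^14 ≈ 48.83 µV.
Position in LSBs: (0.23700293 − (0)) × 16384/0.8 = 4853.8200; rounding gives k = 4854.
Reconstructed level: 0 + 4854 × 0.8/16384 V = 0.23701171875 V.
Error = V_in − V_code = 0.23700293 − (0.23701171875) = −8.79 µV.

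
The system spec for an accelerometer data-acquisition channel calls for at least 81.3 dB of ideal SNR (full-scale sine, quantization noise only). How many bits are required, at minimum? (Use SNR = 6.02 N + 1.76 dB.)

Required N = ⌈(81.3 − 1.76)/6.02⌉ = ⌈13.213⌉ = 14.

14 bits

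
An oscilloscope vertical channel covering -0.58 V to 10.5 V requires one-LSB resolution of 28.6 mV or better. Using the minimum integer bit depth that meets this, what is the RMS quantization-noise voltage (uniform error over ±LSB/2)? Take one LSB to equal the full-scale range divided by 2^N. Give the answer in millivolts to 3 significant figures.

The full-scale span is 10.5 − (-0.58) = 11.08 V.
Levels needed ≥ 11.08/28.6 mV = 387.4. 2^9 = 512 suffices, so N_min = 9.
One LSB is 11.08 V / 512 = 21.641 mV.
σ_q = LSB/√12 = 21.641 mV/3.4641 = 6.25 mV.

6.25 mV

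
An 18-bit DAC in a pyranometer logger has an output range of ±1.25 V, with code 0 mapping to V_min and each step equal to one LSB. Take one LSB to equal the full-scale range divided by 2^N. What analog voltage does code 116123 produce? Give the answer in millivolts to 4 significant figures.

Range = 1.25 − (-1.25) = 2.5 V. LSB = 2.5 V / 2^18.
Output = V_min + (116123/262144) × range = -1.25 + 0.442974 × 2.5 V
      = -1.25 + 1.10744 = -0.142565 V.

-142.6 mV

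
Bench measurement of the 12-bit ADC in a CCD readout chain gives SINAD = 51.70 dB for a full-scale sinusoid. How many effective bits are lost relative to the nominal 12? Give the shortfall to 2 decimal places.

ENOB = (SINAD − 1.76)/6.02 = (51.70 − 1.76)/6.02 = 8.2957 bits.
Lost resolution: 12 − 8.2957 = 3.7043 bits.

3.70 bits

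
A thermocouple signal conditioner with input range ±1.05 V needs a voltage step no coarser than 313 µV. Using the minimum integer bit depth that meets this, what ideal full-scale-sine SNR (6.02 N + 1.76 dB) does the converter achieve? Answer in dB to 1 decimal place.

80.0 dB

Span: 1.05 V − (-1.05 V) = 2.1 V.
2.1 V / 313 µV = 6709. Since 2^12 = 4096 and 2^13 = 8192, N = 13.
SNR = 6.02 × 13 + 1.76 = 80.02 dB.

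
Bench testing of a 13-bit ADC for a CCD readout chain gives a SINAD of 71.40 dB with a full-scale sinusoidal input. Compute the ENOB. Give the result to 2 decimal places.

ENOB = (71.40 − 1.76)/6.02 = 11.5681 bits.

11.57 bits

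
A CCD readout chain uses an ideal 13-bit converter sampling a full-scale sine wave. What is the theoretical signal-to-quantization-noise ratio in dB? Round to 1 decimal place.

Ideal quantization SNR: 6.02 × 13 + 1.76 dB = 80.0 dB.

80.0 dB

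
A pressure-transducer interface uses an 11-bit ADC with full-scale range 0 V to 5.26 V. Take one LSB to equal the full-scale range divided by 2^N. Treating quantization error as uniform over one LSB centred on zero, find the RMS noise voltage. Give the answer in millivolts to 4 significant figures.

0.7414 mV

Full-scale range = 5.26 V.
Step size = 5.26/2048 V = 2.56836 mV.
V_rms = LSB/√12 = 2.56836 mV / √12 = 0.7414 mV.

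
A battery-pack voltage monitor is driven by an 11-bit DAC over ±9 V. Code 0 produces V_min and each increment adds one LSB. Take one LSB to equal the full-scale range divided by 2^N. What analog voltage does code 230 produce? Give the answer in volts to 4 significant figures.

Full-scale range = 9 V − (-9 V) = 18 V. LSB = 18 V / 2^11.
V_out = V_min + code × LSB = -9 V + 230 × 18 V / 2048
      = -9 V + 2.02148 V = -6.97852 V.

-6.979 V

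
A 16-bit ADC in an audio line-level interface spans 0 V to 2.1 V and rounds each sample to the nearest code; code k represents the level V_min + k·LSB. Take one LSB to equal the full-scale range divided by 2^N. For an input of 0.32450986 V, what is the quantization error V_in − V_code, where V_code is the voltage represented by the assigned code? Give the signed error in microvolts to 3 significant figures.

Range is 2.1 V. LSB = 2.1 V / 2^16 ≈ 32.04 µV.
(V_in − V_min)/LSB = (0.32450986 − (0)) × 65536/2.1 = 10127.1801 → nearest code k = 10127.
V_code = V_min + k × range/2^16 = 0 + 10127 × 2.1/65536 = 0.32450408936 V.
V_in − V_code = 0.32450986 − (0.32450408936) = +5.77 µV.

+5.77 µV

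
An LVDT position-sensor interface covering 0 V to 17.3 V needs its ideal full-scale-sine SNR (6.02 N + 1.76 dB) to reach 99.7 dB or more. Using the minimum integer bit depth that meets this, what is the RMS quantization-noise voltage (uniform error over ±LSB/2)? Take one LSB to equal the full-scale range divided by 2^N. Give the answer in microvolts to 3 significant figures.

38.1 µV

Full-scale range = 17.3 V.
Required N = ⌈(99.7 − 1.76)/6.02⌉ = ⌈16.269⌉ = 17.
LSB = 17.3 V ÷ 2^17 = 17.3/131072 V = 131.99 µV.
V_rms = LSB/√12 = 38.1 µV.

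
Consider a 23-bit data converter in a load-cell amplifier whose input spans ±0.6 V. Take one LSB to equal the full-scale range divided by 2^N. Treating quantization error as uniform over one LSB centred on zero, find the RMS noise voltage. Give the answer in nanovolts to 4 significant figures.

41.30 nV

Full-scale range = 0.6 V − (-0.6 V) = 1.2 V.
Step size = 1.2/8388608 V = 143.051 nV.
σ_q = LSB/√12 = 143.051 nV/3.4641 = 41.30 nV.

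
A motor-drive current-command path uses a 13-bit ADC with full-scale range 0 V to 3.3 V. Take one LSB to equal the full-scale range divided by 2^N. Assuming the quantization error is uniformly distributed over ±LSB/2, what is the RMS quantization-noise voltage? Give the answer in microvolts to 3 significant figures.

V_FS = 3.3 V.
LSB = 3.3 V ÷ 2^13 = 3.3/8192 V = 402.83 µV.
RMS of a uniform error over width LSB is LSB/√12 = 116 µV.

116 µV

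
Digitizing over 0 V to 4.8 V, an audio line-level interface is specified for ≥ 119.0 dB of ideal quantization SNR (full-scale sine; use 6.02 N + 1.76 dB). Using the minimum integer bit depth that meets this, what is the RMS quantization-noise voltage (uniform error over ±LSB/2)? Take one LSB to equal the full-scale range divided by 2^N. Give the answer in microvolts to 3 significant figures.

Span = 4.8 V.
Required N = ⌈(119.0 − 1.76)/6.02⌉ = ⌈19.475⌉ = 20.
LSB = 4.8 V ÷ 2^20 = 4.8/1048576 V = 4.5776 µV.
RMS noise = LSB/√12 = 1.32 µV.

1.32 µV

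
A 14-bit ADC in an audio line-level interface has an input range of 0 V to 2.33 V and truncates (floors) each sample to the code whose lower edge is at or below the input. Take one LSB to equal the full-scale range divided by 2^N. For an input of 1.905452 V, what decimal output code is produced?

13398

V_FS = 2.33 V. LSB = 2.33 V / 2^14 ≈ 142.2 µV.
code = ⌊(V_in − V_min)/LSB⌋ = ⌊(V_in − V_min) × 2^14 / range⌋
     = ⌊(1.905452 − (0)) × 16384 / 2.33⌋ = ⌊1.905452 × 16384/2.33⌋
     = ⌊13398.681⌋ = 13398.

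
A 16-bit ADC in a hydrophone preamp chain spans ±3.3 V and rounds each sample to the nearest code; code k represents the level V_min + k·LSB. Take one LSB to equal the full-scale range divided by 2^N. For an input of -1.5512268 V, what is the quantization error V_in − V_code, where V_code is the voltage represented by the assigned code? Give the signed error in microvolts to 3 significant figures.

−21.4 µV

The full-scale span is 3.3 − (-3.3) = 6.6 V. LSB = 6.6 V / 2^16 ≈ 100.7 µV.
(-1.5512268 − (-3.3)) / LSB = 1.7487732 × 65536/6.6 = 17364.7879. Nearest integer: k = 17365.
V_code = V_min + k × range/2^16 = -3.3 + 17365 × 6.6/65536 = -1.5512054443 V.
V_in − V_code = -1.5512268 − (-1.5512054443) = −21.4 µV.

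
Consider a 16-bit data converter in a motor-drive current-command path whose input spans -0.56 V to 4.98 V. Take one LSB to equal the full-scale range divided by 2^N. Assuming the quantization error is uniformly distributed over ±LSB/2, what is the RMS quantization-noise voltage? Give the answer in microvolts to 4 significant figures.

24.40 µV

Span: 4.98 V − (-0.56 V) = 5.54 V.
LSB = 5.54 V ÷ 2^16 = 5.54/65536 V = 84.5337 µV.
For a uniform distribution on [−LSB/2, +LSB/2], V_rms = LSB/√12 = 84.5337 µV/3.4641 = 24.40 µV.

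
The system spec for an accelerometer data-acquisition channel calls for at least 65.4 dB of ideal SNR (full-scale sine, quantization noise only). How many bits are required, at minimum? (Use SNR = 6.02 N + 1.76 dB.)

11 bits

Required N = ⌈(65.4 − 1.76)/6.02⌉ = ⌈10.571⌉ = 11.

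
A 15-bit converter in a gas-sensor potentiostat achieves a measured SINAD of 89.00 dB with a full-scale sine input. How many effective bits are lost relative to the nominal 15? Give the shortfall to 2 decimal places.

N_eff = (89.00 − 1.76)/6.02 = 14.4917 bits.
15 − 14.4917 = 0.51 bits below nominal.

0.51 bits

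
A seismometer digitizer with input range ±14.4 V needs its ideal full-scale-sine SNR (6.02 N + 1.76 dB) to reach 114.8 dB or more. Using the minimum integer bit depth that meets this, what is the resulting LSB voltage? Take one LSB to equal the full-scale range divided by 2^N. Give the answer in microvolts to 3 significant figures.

54.9 µV

The full-scale span is 14.4 − (-14.4) = 28.8 V.
Solving 6.02 N ≥ 114.8 − 1.76: N ≥ 18.777. Round up → N = 19.
Step size = 28.8/524288 V = 54.9 µV.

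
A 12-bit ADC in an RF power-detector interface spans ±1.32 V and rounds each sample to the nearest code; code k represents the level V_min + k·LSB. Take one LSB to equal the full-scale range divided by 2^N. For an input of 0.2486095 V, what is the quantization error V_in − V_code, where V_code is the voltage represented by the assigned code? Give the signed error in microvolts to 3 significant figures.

The full-scale span is 1.32 − (-1.32) = 2.64 V. LSB = 2.64 V / 2^12 ≈ 0.6445 mV.
Position in LSBs: (0.2486095 − (-1.32)) × 4096/2.64 = 2433.7214; rounding gives k = 2434.
V_code = V_min + k × range/2^12 = -1.32 + 2434 × 2.64/4096 = 0.2487890625 V.
V_in − V_code = 0.2486095 − (0.2487890625) = −180 µV.

−180 µV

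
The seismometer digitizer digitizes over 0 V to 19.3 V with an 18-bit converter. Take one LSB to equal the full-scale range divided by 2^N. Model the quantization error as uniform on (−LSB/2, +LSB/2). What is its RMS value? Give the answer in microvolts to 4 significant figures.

21.25 µV

V_FS = 19.3 V.
Step size = 19.3/262144 V = 73.6237 µV.
V_rms = LSB/√12 = 73.6237 µV / √12 = 21.25 µV.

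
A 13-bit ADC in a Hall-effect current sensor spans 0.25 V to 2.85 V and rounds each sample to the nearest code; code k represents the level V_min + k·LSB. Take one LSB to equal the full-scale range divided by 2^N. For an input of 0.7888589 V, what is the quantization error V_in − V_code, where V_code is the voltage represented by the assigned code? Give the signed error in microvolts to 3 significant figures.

−57.1 µV

Full-scale range = 2.85 V − (0.25 V) = 2.6 V. LSB = 2.6 V / 2^13 ≈ 317.4 µV.
Position in LSBs: (0.7888589 − (0.25)) × 8192/2.6 = 1697.8200; rounding gives k = 1698.
V_code = 0.25 + (1698/8192) × 2.6 = 0.7889160156 V.
V_in − V_code = 0.7888589 − (0.7889160156) = −57.1 µV.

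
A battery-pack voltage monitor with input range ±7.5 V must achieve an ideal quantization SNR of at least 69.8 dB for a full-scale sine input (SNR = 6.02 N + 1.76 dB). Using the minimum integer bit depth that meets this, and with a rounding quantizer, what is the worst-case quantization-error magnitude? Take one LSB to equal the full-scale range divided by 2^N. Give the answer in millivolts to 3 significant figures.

1.83 mV

Full-scale range = 7.5 V − (-7.5 V) = 15 V.
Required N = ⌈(69.8 − 1.76)/6.02⌉ = ⌈11.302⌉ = 12.
LSB = 15 V / 2^12 = 3.6621 mV.
Max error for round-to-nearest is LSB/2 = 1.83 mV.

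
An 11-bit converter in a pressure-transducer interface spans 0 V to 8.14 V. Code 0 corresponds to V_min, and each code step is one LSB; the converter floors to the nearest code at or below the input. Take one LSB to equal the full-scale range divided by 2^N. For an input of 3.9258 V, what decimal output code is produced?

987

Span = 8.14 V. LSB = 8.14 V / 2^11 ≈ 3.975 mV.
code = ⌊(V_in − V_min)/LSB⌋ = ⌊(V_in − V_min) × 2^11 / range⌋
     = ⌊(3.9258 − (0)) × 2048 / 8.14⌋ = ⌊3.9258 × 2048/8.14⌋
     = ⌊987.720⌋ = 987.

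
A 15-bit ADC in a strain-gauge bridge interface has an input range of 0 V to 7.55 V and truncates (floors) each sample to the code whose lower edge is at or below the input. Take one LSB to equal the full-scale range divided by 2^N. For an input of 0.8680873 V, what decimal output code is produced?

Full-scale range = 7.55 V. LSB = 7.55 V / 2^15 ≈ 230.4 µV.
code = ⌊(V_in − V_min)/LSB⌋ = ⌊(V_in − V_min) × 2^15 / range⌋
     = ⌊(0.8680873 − (0)) × 32768 / 7.55⌋ = ⌊0.8680873 × 32768/7.55⌋
     = ⌊3767.614⌋ = 3767.

3767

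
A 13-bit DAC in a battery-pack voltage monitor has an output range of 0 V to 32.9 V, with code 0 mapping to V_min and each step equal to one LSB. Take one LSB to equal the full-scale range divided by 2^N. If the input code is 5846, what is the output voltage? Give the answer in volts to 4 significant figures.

23.48 V

Range is 32.9 V. LSB = 32.9 V / 2^13.
Output = V_min + (5846/8192) × range = 0 + 0.713623 × 32.9 V
      = 0 + 23.4782 = 23.4782 V.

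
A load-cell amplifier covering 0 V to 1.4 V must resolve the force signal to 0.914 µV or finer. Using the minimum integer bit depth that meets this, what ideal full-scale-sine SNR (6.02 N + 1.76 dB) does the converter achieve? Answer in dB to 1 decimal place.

Full-scale range = 1.4 V.
Required number of levels: 1.4/0.914 µV = 1.5317e6; smallest N with 2^N ≥ that is 21.
6.02(21) + 1.76 = 128.18 dB.

128.2 dB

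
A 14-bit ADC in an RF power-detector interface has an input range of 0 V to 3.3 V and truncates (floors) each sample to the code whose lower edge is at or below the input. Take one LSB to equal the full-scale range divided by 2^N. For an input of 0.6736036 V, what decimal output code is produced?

3344

Range is 3.3 V. LSB = 3.3 V / 2^14 ≈ 201.4 µV.
code = ⌊(V_in − V_min)/LSB⌋ = ⌊(V_in − V_min) × 2^14 / range⌋
     = ⌊(0.6736036 − (0)) × 16384 / 3.3⌋ = ⌊0.6736036 × 16384/3.3⌋
     = ⌊3344.340⌋ = 3344.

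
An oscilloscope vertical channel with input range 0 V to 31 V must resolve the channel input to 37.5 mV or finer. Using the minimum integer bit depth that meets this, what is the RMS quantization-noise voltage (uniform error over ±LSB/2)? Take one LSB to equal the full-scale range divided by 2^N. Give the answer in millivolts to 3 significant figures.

8.74 mV

Full-scale range = 31 V.
Levels needed ≥ 31/37.5 mV = 826.7. 2^10 = 1024 suffices, so N_min = 10.
One LSB is 31 V / 1024 = 30.273 mV.
RMS noise = LSB/√12 = 8.74 mV.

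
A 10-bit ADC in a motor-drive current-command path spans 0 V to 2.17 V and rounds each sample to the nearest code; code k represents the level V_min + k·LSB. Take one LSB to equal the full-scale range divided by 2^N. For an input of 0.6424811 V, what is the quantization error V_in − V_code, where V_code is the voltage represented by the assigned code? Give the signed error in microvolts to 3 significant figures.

V_FS = 2.17 V. LSB = 2.17 V / 2^10 ≈ 2.119 mV.
(0.6424811 − (0)) / LSB = 0.6424811 × 1024/2.17 = 303.1800. Nearest integer: k = 303.
Reconstructed level: 0 + 303 × 2.17/1024 V = 0.6420996094 V.
e = 0.6424811 − (0.6420996094) = +381 µV.

+381 µV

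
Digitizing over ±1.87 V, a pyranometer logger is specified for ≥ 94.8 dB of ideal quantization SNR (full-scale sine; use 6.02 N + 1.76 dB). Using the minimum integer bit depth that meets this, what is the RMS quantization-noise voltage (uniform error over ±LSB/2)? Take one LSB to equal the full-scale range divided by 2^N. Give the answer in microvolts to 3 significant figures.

Span: 1.87 V − (-1.87 V) = 3.74 V.
Solving 6.02 N ≥ 94.8 − 1.76: N ≥ 15.455. Round up → N = 16.
Step size = 3.74/65536 V = 57.068 µV.
V_rms = LSB/√12 = 16.5 µV.

16.5 µV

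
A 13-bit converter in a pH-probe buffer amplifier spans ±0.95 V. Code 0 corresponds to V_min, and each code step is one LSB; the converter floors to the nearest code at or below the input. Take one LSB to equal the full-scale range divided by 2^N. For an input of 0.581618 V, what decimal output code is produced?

6603

The full-scale span is 0.95 − (-0.95) = 1.9 V. LSB = 1.9 V / 2^13 ≈ 231.9 µV.
code = ⌊(V_in − V_min)/LSB⌋ = ⌊(V_in − V_min) × 2^13 / range⌋
     = ⌊(0.581618 − (-0.95)) × 8192 / 1.9⌋ = ⌊1.531618 × 8192/1.9⌋
     = ⌊6603.692⌋ = 6603.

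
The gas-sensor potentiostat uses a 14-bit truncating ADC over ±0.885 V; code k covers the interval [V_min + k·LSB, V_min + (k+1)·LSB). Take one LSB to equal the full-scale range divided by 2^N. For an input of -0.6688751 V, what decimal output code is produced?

2000

Range = 0.885 − (-0.885) = 1.77 V. LSB = 1.77 V / 2^14 ≈ 108.0 µV.
code = ⌊(V_in − V_min)/LSB⌋ = ⌊(V_in − V_min) × 2^14 / range⌋
     = ⌊(-0.6688751 − (-0.885)) × 16384 / 1.77⌋ = ⌊0.2161249 × 16384/1.77⌋
     = ⌊2000.560⌋ = 2000.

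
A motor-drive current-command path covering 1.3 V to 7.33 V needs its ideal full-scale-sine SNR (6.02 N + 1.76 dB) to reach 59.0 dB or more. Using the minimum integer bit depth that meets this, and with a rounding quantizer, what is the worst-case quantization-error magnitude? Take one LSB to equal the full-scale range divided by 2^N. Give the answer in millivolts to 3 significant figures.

Full-scale range = 7.33 V − (1.3 V) = 6.03 V.
Solving 6.02 N ≥ 59.0 − 1.76: N ≥ 9.508. Round up → N = 10.
One LSB is 6.03 V / 1024 = 5.8887 mV.
Max error for round-to-nearest is LSB/2 = 2.94 mV.

2.94 mV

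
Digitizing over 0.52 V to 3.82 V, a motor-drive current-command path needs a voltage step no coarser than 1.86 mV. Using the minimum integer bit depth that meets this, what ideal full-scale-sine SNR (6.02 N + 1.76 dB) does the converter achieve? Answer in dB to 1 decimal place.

Range = 3.82 − (0.52) = 3.3 V.
Required number of levels: 3.3/1.86 mV = 1774.2; smallest N with 2^N ≥ that is 11.
SNR = 6.02 × 11 + 1.76 = 67.98 dB.

68.0 dB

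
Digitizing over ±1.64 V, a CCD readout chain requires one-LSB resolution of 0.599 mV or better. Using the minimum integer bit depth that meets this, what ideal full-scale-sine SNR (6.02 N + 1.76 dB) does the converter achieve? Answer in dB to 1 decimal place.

Full-scale range = 1.64 V − (-1.64 V) = 3.28 V.
Required number of levels: 3.28/0.599 mV = 5475.8; smallest N with 2^N ≥ that is 13.
Ideal SNR at N = 13: 6.02·13 + 1.76 = 80.0 dB.

80.0 dB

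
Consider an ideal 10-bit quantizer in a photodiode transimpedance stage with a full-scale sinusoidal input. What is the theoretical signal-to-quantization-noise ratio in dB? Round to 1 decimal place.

62.0 dB

Ideal quantization SNR: 6.02 × 10 + 1.76 dB = 62.0 dB.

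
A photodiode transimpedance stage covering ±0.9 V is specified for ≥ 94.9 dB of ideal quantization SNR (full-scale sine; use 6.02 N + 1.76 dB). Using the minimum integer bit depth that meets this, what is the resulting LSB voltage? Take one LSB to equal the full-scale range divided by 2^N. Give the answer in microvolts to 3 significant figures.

Span: 0.9 V − (-0.9 V) = 1.8 V.
6.02 N + 1.76 ≥ 94.9 gives N ≥ 15.472, so the minimum integer is 16.
LSB = 1.8 V ÷ 2^16 = 1.8/65536 V = 27.5 µV.

27.5 µV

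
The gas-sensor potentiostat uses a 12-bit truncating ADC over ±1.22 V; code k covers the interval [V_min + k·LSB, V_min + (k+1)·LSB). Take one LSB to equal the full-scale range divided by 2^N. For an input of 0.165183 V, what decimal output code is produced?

2325

The full-scale span is 1.22 − (-1.22) = 2.44 V. LSB = 2.44 V / 2^12 ≈ 0.5957 mV.
V_in − V_min = 0.165183 − (-1.22) = 1.385183 V.
Divide by LSB: 1.385183 × 4096/2.44 = 2325.2908.
Truncating gives code 2325.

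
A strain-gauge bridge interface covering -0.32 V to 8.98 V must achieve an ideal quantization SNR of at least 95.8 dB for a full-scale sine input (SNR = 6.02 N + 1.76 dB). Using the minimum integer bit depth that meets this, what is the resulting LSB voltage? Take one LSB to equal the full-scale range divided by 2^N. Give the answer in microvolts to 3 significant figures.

142 µV

Range = 8.98 − (-0.32) = 9.3 V.
Required N = ⌈(95.8 − 1.76)/6.02⌉ = ⌈15.621⌉ = 16.
LSB = 9.3 V / 2^16 = 142 µV.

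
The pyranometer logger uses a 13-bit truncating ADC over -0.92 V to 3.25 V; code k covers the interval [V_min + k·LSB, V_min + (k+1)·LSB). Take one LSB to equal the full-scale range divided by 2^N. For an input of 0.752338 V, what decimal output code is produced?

3285

Full-scale range = 3.25 V − (-0.92 V) = 4.17 V. LSB = 4.17 V / 2^13 ≈ 0.5090 mV.
code = ⌊(V_in − V_min)/LSB⌋ = ⌊(V_in − V_min) × 2^13 / range⌋
     = ⌊(0.752338 − (-0.92)) × 8192 / 4.17⌋ = ⌊1.672338 × 8192/4.17⌋
     = ⌊3285.322⌋ = 3285.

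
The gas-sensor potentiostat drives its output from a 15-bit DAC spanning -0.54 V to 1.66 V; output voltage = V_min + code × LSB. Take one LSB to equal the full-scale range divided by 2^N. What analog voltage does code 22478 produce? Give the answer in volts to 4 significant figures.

The full-scale span is 1.66 − (-0.54) = 2.2 V. LSB = 2.2 V / 2^15.
V_out = -0.54 + 22478 × (2.2/32768) V
      = -0.54 V + 1.50914 V = 0.969143 V.

0.9691 V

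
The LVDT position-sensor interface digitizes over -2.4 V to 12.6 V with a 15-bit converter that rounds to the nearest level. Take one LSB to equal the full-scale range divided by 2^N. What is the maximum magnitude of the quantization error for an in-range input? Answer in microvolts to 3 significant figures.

Full-scale range = 12.6 V − (-2.4 V) = 15 V.
Step size = 15/32768 V = 457.76 µV.
Worst-case error for round-to-nearest is half an LSB: 229 µV.

229 µV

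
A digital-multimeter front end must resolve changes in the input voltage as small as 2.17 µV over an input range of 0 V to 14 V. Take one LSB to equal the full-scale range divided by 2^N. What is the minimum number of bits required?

Range is 14 V.
Need 2^N ≥ 14 V / 2.17 µV = 6.452e6 → N_min = 23.

23 bits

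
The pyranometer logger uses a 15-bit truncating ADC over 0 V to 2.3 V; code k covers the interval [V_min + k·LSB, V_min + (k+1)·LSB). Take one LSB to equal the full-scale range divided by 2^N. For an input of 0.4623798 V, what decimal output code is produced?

6587

V_FS = 2.3 V. LSB = 2.3 V / 2^15 ≈ 70.19 µV.
V_in − V_min = 0.4623798 − (0) = 0.4623798 V.
Divide by LSB: 0.4623798 × 32768/2.3 = 6587.5049.
Truncating gives code 6587.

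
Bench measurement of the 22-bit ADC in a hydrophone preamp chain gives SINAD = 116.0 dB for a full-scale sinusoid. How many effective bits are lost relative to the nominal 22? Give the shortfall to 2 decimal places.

3.02 bits

N_eff = (116.0 − 1.76)/6.02 = 18.9767 bits.
22 − 18.9767 = 3.02 bits below nominal.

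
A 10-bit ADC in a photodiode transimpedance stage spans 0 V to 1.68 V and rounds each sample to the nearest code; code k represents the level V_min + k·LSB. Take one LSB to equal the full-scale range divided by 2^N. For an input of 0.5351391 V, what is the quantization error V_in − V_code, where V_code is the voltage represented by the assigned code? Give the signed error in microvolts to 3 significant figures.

Span = 1.68 V. LSB = 1.68 V / 2^10 ≈ 1.641 mV.
Position in LSBs: (0.5351391 − (0)) × 1024/1.68 = 326.1800; rounding gives k = 326.
V_code = 0 + (326/1024) × 1.68 = 0.5348437500 V.
e = 0.5351391 − (0.5348437500) = +295 µV.

+295 µV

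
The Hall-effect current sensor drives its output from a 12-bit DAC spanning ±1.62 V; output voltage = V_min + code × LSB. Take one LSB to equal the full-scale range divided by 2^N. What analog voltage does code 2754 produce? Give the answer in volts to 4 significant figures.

0.5585 V

Full-scale range = 1.62 V − (-1.62 V) = 3.24 V. LSB = 3.24 V / 2^12.
V_out = -1.62 + 2754 × (3.24/4096) V
      = -1.62 + 2.17846 = 0.558457 V.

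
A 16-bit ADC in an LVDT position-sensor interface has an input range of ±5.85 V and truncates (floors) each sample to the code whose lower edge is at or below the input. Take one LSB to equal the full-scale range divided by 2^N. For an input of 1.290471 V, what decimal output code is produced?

Span: 5.85 V − (-5.85 V) = 11.7 V. LSB = 11.7 V / 2^16 ≈ 178.5 µV.
code = ⌊(V_in − V_min)/LSB⌋ = ⌊(V_in − V_min) × 2^16 / range⌋
     = ⌊(1.290471 − (-5.85)) × 65536 / 11.7⌋ = ⌊7.140471 × 65536/11.7⌋
     = ⌊39996.402⌋ = 39996.

39996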